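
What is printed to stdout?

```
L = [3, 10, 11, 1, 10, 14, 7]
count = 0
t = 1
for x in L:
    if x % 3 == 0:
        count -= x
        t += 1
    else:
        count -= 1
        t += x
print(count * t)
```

-495

x=3: %3==0, count = 0-3 = -3; t=2
x=10: not %3==0, count = (-3)-1 = -4; t=12
x=11: not %3==0, count = (-4)-1 = -5; t=23
x=1: not %3==0, count = (-5)-1 = -6; t=24
x=10: not %3==0, count = (-6)-1 = -7; t=34
x=14: not %3==0, count = (-7)-1 = -8; t=48
x=7: not %3==0, count = (-8)-1 = -9; t=55
count*t = (-9)*55 = -495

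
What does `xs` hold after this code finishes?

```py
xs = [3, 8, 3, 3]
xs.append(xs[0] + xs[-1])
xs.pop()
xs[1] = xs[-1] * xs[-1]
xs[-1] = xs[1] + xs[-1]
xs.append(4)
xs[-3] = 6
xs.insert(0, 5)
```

[5, 3, 9, 6, 12, 4]

append xs[0]+xs[-1] = 3+3 = 6 → [3, 8, 3, 3, 6]
pop() removes 6 → [3, 8, 3, 3]
xs[1] = xs[-1]*xs[-1] = 3*3 = 9 → [3, 9, 3, 3]
xs[-1] = xs[1]+xs[-1] = 9+3 = 12 → [3, 9, 3, 12]
append 4 → [3, 9, 3, 12, 4]
xs[-3] = 6 → [3, 9, 6, 12, 4]
insert 5 at 0 → [5, 3, 9, 6, 12, 4]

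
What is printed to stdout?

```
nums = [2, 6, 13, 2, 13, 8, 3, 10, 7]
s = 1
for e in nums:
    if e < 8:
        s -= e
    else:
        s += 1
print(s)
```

-15

e=2: <8, s = 1-2 = -1
e=6: <8, s = (-1)-6 = -7
e=13: not <8, s = (-7)+1 = -6
e=2: <8, s = (-6)-2 = -8
e=13: not <8, s = (-8)+1 = -7
e=8: not <8, s = (-7)+1 = -6
e=3: <8, s = (-6)-3 = -9
e=10: not <8, s = (-9)+1 = -8
e=7: <8, s = (-8)-7 = -15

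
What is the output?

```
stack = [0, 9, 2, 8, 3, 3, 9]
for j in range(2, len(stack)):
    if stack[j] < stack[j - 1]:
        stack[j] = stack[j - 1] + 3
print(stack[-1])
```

j=2: 2<9, stack[2] = 9+3 = 12 → [0, 9, 12, 8, 3, 3, 9]
j=3: 8<12, stack[3] = 12+3 = 15 → [0, 9, 12, 15, 3, 3, 9]
j=4: 3<15, stack[4] = 15+3 = 18 → [0, 9, 12, 15, 18, 3, 9]
j=5: 3<18, stack[5] = 18+3 = 21 → [0, 9, 12, 15, 18, 21, 9]
j=6: 9<21, stack[6] = 21+3 = 24 → [0, 9, 12, 15, 18, 21, 24]

24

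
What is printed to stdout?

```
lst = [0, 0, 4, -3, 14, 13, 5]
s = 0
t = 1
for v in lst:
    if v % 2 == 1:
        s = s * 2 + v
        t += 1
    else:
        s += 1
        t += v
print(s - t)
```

v=0: not odd, s = 0+1 = 1; t=1
v=0: not odd, s = 1+1 = 2; t=1
v=4: not odd, s = 2+1 = 3; t=5
v=-3: odd, s = 3*2+(-3) = 3; t=6
v=14: not odd, s = 3+1 = 4; t=20
v=13: odd, s = 4*2+13 = 21; t=21
v=5: odd, s = 21*2+5 = 47; t=22
s-t = 47-22 = 25

25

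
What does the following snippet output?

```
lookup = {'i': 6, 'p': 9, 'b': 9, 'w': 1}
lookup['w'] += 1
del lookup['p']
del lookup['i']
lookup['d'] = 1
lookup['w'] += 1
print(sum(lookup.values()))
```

lookup['w'] = 1+1 = 2 → {'i': 6, 'p': 9, 'b': 9, 'w': 2}
del 'p' → {'i': 6, 'b': 9, 'w': 2}
del 'i' → {'b': 9, 'w': 2}
lookup['d'] = 1 → {'b': 9, 'w': 2, 'd': 1}
lookup['w'] = 2+1 = 3 → {'b': 9, 'w': 3, 'd': 1}
sum of values = 13

13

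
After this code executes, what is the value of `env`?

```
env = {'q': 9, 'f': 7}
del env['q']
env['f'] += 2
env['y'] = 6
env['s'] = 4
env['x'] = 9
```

del 'q' → {'f': 7}
env['f'] = 7+2 = 9 → {'f': 9}
env['y'] = 6 → {'f': 9, 'y': 6}
env['s'] = 4 → {'f': 9, 'y': 6, 's': 4}
env['x'] = 9 → {'f': 9, 'y': 6, 's': 4, 'x': 9}

{'f': 9, 'y': 6, 's': 4, 'x': 9}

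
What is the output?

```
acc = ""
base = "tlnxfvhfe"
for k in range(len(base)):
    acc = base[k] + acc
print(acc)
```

k=0: prepend 't' → 't'
k=1: prepend 'l' → 'lt'
k=2: prepend 'n' → 'nlt'
k=3: prepend 'x' → 'xnlt'
k=4: prepend 'f' → 'fxnlt'
k=5: prepend 'v' → 'vfxnlt'
k=6: prepend 'h' → 'hvfxnlt'
k=7: prepend 'f' → 'fhvfxnlt'
k=8: prepend 'e' → 'efhvfxnlt'

efhvfxnlt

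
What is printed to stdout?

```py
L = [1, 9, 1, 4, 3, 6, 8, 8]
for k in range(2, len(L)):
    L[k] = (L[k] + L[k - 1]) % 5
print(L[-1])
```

4

k=2: L[2] = (1+9)%5 = 0 → [1, 9, 0, 4, 3, 6, 8, 8]
k=3: L[3] = (4+0)%5 = 4 → [1, 9, 0, 4, 3, 6, 8, 8]
k=4: L[4] = (3+4)%5 = 2 → [1, 9, 0, 4, 2, 6, 8, 8]
k=5: L[5] = (6+2)%5 = 3 → [1, 9, 0, 4, 2, 3, 8, 8]
k=6: L[6] = (8+3)%5 = 1 → [1, 9, 0, 4, 2, 3, 1, 8]
k=7: L[7] = (8+1)%5 = 4 → [1, 9, 0, 4, 2, 3, 1, 4]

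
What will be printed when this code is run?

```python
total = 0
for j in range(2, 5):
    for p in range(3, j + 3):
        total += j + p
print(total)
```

j=2,p=3: total = 0+5 = 5
j=2,p=4: total = 5+6 = 11
j=3,p=3: total = 11+6 = 17
j=3,p=4: total = 17+7 = 24
j=3,p=5: total = 24+8 = 32
j=4,p=3: total = 32+7 = 39
j=4,p=4: total = 39+8 = 47
j=4,p=5: total = 47+9 = 56
j=4,p=6: total = 56+10 = 66

66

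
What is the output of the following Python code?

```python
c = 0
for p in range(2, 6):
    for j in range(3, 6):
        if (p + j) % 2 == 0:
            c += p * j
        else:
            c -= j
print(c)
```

64

p=2,j=3: odd sum, c = 0-3 = -3
p=2,j=4: even sum, c = (-3)+8 = 5
p=2,j=5: odd sum, c = 5-5 = 0
p=3,j=3: even sum, c = 0+9 = 9
p=3,j=4: odd sum, c = 9-4 = 5
p=3,j=5: even sum, c = 5+15 = 20
p=4,j=3: odd sum, c = 20-3 = 17
p=4,j=4: even sum, c = 17+16 = 33
p=4,j=5: odd sum, c = 33-5 = 28
p=5,j=3: even sum, c = 28+15 = 43
p=5,j=4: odd sum, c = 43-4 = 39
p=5,j=5: even sum, c = 39+25 = 64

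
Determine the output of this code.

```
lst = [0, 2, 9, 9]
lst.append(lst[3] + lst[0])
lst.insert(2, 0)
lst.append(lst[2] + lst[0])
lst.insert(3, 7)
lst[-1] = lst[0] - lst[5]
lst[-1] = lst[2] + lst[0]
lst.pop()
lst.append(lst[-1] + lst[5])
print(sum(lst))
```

54

append lst[3]+lst[0] = 9+0 = 9 → [0, 2, 9, 9, 9]
insert 0 at 2 → [0, 2, 0, 9, 9, 9]
append lst[2]+lst[0] = 0+0 = 0 → [0, 2, 0, 9, 9, 9, 0]
insert 7 at 3 → [0, 2, 0, 7, 9, 9, 9, 0]
lst[-1] = lst[0]-lst[5] = 0-9 = -9 → [0, 2, 0, 7, 9, 9, 9, -9]
lst[-1] = lst[2]+lst[0] = 0+0 = 0 → [0, 2, 0, 7, 9, 9, 9, 0]
pop() removes 0 → [0, 2, 0, 7, 9, 9, 9]
append lst[-1]+lst[5] = 9+9 = 18 → [0, 2, 0, 7, 9, 9, 9, 18]
sum = 54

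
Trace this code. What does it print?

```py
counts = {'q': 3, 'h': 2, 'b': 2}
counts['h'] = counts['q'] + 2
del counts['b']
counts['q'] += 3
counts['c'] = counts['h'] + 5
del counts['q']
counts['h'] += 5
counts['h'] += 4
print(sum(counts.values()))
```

24

counts['h'] = counts['q']+2 = 5 → {'q': 3, 'h': 5, 'b': 2}
del 'b' → {'q': 3, 'h': 5}
counts['q'] = 3+3 = 6 → {'q': 6, 'h': 5}
counts['c'] = counts['h']+5 = 10 → {'q': 6, 'h': 5, 'c': 10}
del 'q' → {'h': 5, 'c': 10}
counts['h'] = 5+5 = 10 → {'h': 10, 'c': 10}
counts['h'] = 10+4 = 14 → {'h': 14, 'c': 10}
sum of values = 24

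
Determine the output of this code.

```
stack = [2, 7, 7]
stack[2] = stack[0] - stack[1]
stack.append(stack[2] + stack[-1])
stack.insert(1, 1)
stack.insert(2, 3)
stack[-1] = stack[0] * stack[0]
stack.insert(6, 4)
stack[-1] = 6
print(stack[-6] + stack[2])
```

4

stack[2] = stack[0]-stack[1] = 2-7 = -5 → [2, 7, -5]
append stack[2]+stack[-1] = (-5)+(-5) = -10 → [2, 7, -5, -10]
insert 1 at 1 → [2, 1, 7, -5, -10]
insert 3 at 2 → [2, 1, 3, 7, -5, -10]
stack[-1] = stack[0]*stack[0] = 2*2 = 4 → [2, 1, 3, 7, -5, 4]
insert 4 at 6 → [2, 1, 3, 7, -5, 4, 4]
stack[-1] = 6 → [2, 1, 3, 7, -5, 4, 6]
stack[-6]+stack[2] = 1+3 = 4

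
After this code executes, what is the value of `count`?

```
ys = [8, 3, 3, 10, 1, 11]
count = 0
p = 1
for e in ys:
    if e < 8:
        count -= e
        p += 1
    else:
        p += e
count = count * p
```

-231

e=8: not <8; p=9
e=3: <8, count = 0-3 = -3; p=10
e=3: <8, count = (-3)-3 = -6; p=11
e=10: not <8; p=21
e=1: <8, count = (-6)-1 = -7; p=22
e=11: not <8; p=33
count*p = (-7)*33 = -231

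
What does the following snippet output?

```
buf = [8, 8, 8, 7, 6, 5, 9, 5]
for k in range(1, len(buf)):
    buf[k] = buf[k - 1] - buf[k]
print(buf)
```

k=1: buf[1] = 8-8 = 0 → [8, 0, 8, 7, 6, 5, 9, 5]
k=2: buf[2] = 0-8 = -8 → [8, 0, -8, 7, 6, 5, 9, 5]
k=3: buf[3] = (-8)-7 = -15 → [8, 0, -8, -15, 6, 5, 9, 5]
k=4: buf[4] = (-15)-6 = -21 → [8, 0, -8, -15, -21, 5, 9, 5]
k=5: buf[5] = (-21)-5 = -26 → [8, 0, -8, -15, -21, -26, 9, 5]
k=6: buf[6] = (-26)-9 = -35 → [8, 0, -8, -15, -21, -26, -35, 5]
k=7: buf[7] = (-35)-5 = -40 → [8, 0, -8, -15, -21, -26, -35, -40]

[8, 0, -8, -15, -21, -26, -35, -40]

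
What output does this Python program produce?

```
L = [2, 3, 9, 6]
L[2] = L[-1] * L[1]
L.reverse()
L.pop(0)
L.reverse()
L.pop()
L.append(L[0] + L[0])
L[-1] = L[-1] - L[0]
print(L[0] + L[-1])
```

L[2] = L[-1]*L[1] = 6*3 = 18 → [2, 3, 18, 6]
reverse → [6, 18, 3, 2]
pop(0) removes 6 → [18, 3, 2]
reverse → [2, 3, 18]
pop() removes 18 → [2, 3]
append L[0]+L[0] = 2+2 = 4 → [2, 3, 4]
L[-1] = L[-1]-L[0] = 4-2 = 2 → [2, 3, 2]
L[0]+L[-1] = 2+2 = 4

4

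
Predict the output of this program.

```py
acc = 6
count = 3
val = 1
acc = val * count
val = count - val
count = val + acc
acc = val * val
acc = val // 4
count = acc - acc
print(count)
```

acc = 1*3 = 3
val = 3-1 = 2
count = 2+3 = 5
acc = 2*2 = 4
acc = 2//4 = 0
count = 0-0 = 0

0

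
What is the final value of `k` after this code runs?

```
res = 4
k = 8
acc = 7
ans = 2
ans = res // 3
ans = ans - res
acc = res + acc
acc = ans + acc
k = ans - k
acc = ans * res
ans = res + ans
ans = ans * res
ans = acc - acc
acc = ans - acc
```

ans = 4//3 = 1
ans = 1-4 = -3
acc = 4+7 = 11
acc = (-3)+11 = 8
k = (-3)-8 = -11
acc = (-3)*4 = -12
ans = 4+(-3) = 1
ans = 1*4 = 4
ans = (-12)-(-12) = 0
acc = 0-(-12) = 12

-11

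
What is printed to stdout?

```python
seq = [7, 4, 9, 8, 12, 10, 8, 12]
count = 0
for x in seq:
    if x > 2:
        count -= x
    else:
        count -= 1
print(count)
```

-70

x=7: >2, count = 0-7 = -7
x=4: >2, count = (-7)-4 = -11
x=9: >2, count = (-11)-9 = -20
x=8: >2, count = (-20)-8 = -28
x=12: >2, count = (-28)-12 = -40
x=10: >2, count = (-40)-10 = -50
x=8: >2, count = (-50)-8 = -58
x=12: >2, count = (-58)-12 = -70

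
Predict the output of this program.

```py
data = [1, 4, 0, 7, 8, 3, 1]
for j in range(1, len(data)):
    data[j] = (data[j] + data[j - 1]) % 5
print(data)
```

j=1: data[1] = (4+1)%5 = 0 → [1, 0, 0, 7, 8, 3, 1]
j=2: data[2] = (0+0)%5 = 0 → [1, 0, 0, 7, 8, 3, 1]
j=3: data[3] = (7+0)%5 = 2 → [1, 0, 0, 2, 8, 3, 1]
j=4: data[4] = (8+2)%5 = 0 → [1, 0, 0, 2, 0, 3, 1]
j=5: data[5] = (3+0)%5 = 3 → [1, 0, 0, 2, 0, 3, 1]
j=6: data[6] = (1+3)%5 = 4 → [1, 0, 0, 2, 0, 3, 4]

[1, 0, 0, 2, 0, 3, 4]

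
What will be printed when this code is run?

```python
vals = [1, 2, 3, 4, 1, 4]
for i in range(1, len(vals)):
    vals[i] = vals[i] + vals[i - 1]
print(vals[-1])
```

15

i=1: vals[1] = 2+1 = 3 → [1, 3, 3, 4, 1, 4]
i=2: vals[2] = 3+3 = 6 → [1, 3, 6, 4, 1, 4]
i=3: vals[3] = 4+6 = 10 → [1, 3, 6, 10, 1, 4]
i=4: vals[4] = 1+10 = 11 → [1, 3, 6, 10, 11, 4]
i=5: vals[5] = 4+11 = 15 → [1, 3, 6, 10, 11, 15]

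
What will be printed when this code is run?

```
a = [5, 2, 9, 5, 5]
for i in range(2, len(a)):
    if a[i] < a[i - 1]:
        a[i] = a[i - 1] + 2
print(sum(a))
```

40

i=2: 9>=2, unchanged → [5, 2, 9, 5, 5]
i=3: 5<9, a[3] = 9+2 = 11 → [5, 2, 9, 11, 5]
i=4: 5<11, a[4] = 11+2 = 13 → [5, 2, 9, 11, 13]
sum = 40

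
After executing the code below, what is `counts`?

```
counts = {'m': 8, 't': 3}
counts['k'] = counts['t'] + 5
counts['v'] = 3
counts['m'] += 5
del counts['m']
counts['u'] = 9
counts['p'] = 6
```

counts['k'] = counts['t']+5 = 8 → {'m': 8, 't': 3, 'k': 8}
counts['v'] = 3 → {'m': 8, 't': 3, 'k': 8, 'v': 3}
counts['m'] = 8+5 = 13 → {'m': 13, 't': 3, 'k': 8, 'v': 3}
del 'm' → {'t': 3, 'k': 8, 'v': 3}
counts['u'] = 9 → {'t': 3, 'k': 8, 'v': 3, 'u': 9}
counts['p'] = 6 → {'t': 3, 'k': 8, 'v': 3, 'u': 9, 'p': 6}

{'t': 3, 'k': 8, 'v': 3, 'u': 9, 'p': 6}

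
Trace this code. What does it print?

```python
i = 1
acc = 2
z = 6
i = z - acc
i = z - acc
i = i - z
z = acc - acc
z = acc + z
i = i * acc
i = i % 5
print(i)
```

1

i = 6-2 = 4
i = 6-2 = 4
i = 4-6 = -2
z = 2-2 = 0
z = 2+0 = 2
i = (-2)*2 = -4
i = (-4)%5 = 1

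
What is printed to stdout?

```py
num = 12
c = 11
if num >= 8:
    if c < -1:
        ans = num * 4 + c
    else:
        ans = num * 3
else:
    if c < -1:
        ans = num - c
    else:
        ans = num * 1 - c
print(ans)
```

36

num=12, c=11
num >= 8 is True; c < -1 is False
→ ans = num * 3 = 36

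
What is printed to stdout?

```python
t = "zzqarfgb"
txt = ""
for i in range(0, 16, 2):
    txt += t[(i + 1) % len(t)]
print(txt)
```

zafbzafb

i=0: add t[1]='z' → 'z'
i=2: add t[3]='a' → 'za'
i=4: add t[5]='f' → 'zaf'
i=6: add t[7]='b' → 'zafb'
i=8: add t[1]='z' → 'zafbz'
i=10: add t[3]='a' → 'zafbza'
i=12: add t[5]='f' → 'zafbzaf'
i=14: add t[7]='b' → 'zafbzafb'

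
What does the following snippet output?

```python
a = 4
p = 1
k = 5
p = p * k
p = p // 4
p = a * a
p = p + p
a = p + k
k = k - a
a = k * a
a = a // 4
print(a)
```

-296

p = 1*5 = 5
p = 5//4 = 1
p = 4*4 = 16
p = 16+16 = 32
a = 32+5 = 37
k = 5-37 = -32
a = (-32)*37 = -1184
a = (-1184)//4 = -296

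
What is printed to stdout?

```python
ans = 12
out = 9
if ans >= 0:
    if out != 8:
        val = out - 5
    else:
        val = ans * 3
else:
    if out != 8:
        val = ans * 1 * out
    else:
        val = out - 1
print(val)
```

ans=12, out=9
ans >= 0 is True; out != 8 is True
→ val = out - 5 = 4

4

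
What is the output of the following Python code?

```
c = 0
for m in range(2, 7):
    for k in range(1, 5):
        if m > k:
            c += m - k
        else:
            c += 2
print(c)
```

m=2,k=1: 2>1, c = 0+1 = 1
m=2,k=2: not 2>2, c = 1+2 = 3
m=2,k=3: not 2>3, c = 3+2 = 5
m=2,k=4: not 2>4, c = 5+2 = 7
m=3,k=1: 3>1, c = 7+2 = 9
m=3,k=2: 3>2, c = 9+1 = 10
m=3,k=3: not 3>3, c = 10+2 = 12
m=3,k=4: not 3>4, c = 12+2 = 14
m=4,k=1: 4>1, c = 14+3 = 17
m=4,k=2: 4>2, c = 17+2 = 19
m=4,k=3: 4>3, c = 19+1 = 20
m=4,k=4: not 4>4, c = 20+2 = 22
m=5,k=1: 5>1, c = 22+4 = 26
m=5,k=2: 5>2, c = 26+3 = 29
m=5,k=3: 5>3, c = 29+2 = 31
m=5,k=4: 5>4, c = 31+1 = 32
m=6,k=1: 6>1, c = 32+5 = 37
m=6,k=2: 6>2, c = 37+4 = 41
m=6,k=3: 6>3, c = 41+3 = 44
m=6,k=4: 6>4, c = 44+2 = 46

46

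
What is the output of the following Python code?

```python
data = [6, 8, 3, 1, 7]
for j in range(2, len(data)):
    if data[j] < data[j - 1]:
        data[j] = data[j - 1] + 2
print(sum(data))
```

50

j=2: 3<8, data[2] = 8+2 = 10 → [6, 8, 10, 1, 7]
j=3: 1<10, data[3] = 10+2 = 12 → [6, 8, 10, 12, 7]
j=4: 7<12, data[4] = 12+2 = 14 → [6, 8, 10, 12, 14]
sum = 50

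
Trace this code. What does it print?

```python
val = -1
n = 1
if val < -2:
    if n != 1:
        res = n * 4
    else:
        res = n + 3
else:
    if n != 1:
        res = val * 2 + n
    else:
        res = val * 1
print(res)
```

val=-1, n=1
val < -2 is False; n != 1 is False
→ res = val * 1 = -1

-1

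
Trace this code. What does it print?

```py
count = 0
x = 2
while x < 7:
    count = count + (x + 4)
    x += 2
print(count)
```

x=2: count = 0+6 = 6
x=4: count = 6+8 = 14
x=6: count = 14+10 = 24

24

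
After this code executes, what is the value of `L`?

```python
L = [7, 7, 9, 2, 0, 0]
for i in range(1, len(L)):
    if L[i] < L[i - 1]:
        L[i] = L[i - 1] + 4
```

i=1: 7>=7, unchanged → [7, 7, 9, 2, 0, 0]
i=2: 9>=7, unchanged → [7, 7, 9, 2, 0, 0]
i=3: 2<9, L[3] = 9+4 = 13 → [7, 7, 9, 13, 0, 0]
i=4: 0<13, L[4] = 13+4 = 17 → [7, 7, 9, 13, 17, 0]
i=5: 0<17, L[5] = 17+4 = 21 → [7, 7, 9, 13, 17, 21]

[7, 7, 9, 13, 17, 21]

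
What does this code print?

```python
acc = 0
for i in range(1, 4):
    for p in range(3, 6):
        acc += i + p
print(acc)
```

i=1,p=3: acc = 0+4 = 4
i=1,p=4: acc = 4+5 = 9
i=1,p=5: acc = 9+6 = 15
i=2,p=3: acc = 15+5 = 20
i=2,p=4: acc = 20+6 = 26
i=2,p=5: acc = 26+7 = 33
i=3,p=3: acc = 33+6 = 39
i=3,p=4: acc = 39+7 = 46
i=3,p=5: acc = 46+8 = 54

54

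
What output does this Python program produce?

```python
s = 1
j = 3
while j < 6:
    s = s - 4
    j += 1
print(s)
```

-11

j=3: s = 1-4 = -3
j=4: s = (-3)-4 = -7
j=5: s = (-7)-4 = -11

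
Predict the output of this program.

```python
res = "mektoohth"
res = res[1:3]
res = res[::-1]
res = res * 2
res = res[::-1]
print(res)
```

ekek

slice [1:3] → 'ek'
reverse → 'ke'
repeat ×2 → 'keke'
reverse → 'ekek'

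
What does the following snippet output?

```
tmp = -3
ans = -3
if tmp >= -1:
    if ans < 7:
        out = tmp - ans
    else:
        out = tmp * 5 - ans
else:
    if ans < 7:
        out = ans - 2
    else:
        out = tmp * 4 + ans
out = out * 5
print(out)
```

-25

tmp=-3, ans=-3
tmp >= -1 is False; ans < 7 is True
→ out = ans - 2 = -5
out = (-5)*5 = -25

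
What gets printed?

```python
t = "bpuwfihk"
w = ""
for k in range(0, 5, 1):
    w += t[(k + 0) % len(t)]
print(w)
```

k=0: add t[0]='b' → 'b'
k=1: add t[1]='p' → 'bp'
k=2: add t[2]='u' → 'bpu'
k=3: add t[3]='w' → 'bpuw'
k=4: add t[4]='f' → 'bpuwf'

bpuwf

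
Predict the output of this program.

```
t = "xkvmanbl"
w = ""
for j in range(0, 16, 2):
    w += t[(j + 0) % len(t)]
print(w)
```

xvabxvab

j=0: add t[0]='x' → 'x'
j=2: add t[2]='v' → 'xv'
j=4: add t[4]='a' → 'xva'
j=6: add t[6]='b' → 'xvab'
j=8: add t[0]='x' → 'xvabx'
j=10: add t[2]='v' → 'xvabxv'
j=12: add t[4]='a' → 'xvabxva'
j=14: add t[6]='b' → 'xvabxvab'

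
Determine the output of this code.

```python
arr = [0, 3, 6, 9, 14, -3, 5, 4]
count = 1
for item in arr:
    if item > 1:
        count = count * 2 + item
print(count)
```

398

item=0: not >1
item=3: >1, count = 1*2+3 = 5
item=6: >1, count = 5*2+6 = 16
item=9: >1, count = 16*2+9 = 41
item=14: >1, count = 41*2+14 = 96
item=-3: not >1
item=5: >1, count = 96*2+5 = 197
item=4: >1, count = 197*2+4 = 398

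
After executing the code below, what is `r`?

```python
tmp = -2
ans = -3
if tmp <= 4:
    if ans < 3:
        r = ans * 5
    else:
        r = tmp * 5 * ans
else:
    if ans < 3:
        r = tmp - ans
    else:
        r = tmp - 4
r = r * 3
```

-45

tmp=-2, ans=-3
tmp <= 4 is True; ans < 3 is True
→ r = ans * 5 = -15
r = (-15)*3 = -45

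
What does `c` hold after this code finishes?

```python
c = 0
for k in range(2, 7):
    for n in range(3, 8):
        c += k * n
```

k=2,n=3: c = 0+6 = 6
k=2,n=4: c = 6+8 = 14
k=2,n=5: c = 14+10 = 24
k=2,n=6: c = 24+12 = 36
k=2,n=7: c = 36+14 = 50
k=3,n=3: c = 50+9 = 59
k=3,n=4: c = 59+12 = 71
k=3,n=5: c = 71+15 = 86
k=3,n=6: c = 86+18 = 104
k=3,n=7: c = 104+21 = 125
k=4,n=3: c = 125+12 = 137
k=4,n=4: c = 137+16 = 153
k=4,n=5: c = 153+20 = 173
k=4,n=6: c = 173+24 = 197
k=4,n=7: c = 197+28 = 225
k=5,n=3: c = 225+15 = 240
k=5,n=4: c = 240+20 = 260
k=5,n=5: c = 260+25 = 285
k=5,n=6: c = 285+30 = 315
k=5,n=7: c = 315+35 = 350
k=6,n=3: c = 350+18 = 368
k=6,n=4: c = 368+24 = 392
k=6,n=5: c = 392+30 = 422
k=6,n=6: c = 422+36 = 458
k=6,n=7: c = 458+42 = 500

500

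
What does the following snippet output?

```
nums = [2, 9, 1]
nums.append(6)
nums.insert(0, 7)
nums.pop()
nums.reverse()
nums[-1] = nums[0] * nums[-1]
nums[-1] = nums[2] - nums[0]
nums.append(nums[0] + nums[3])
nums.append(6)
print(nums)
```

[1, 9, 2, 1, 2, 6]

append 6 → [2, 9, 1, 6]
insert 7 at 0 → [7, 2, 9, 1, 6]
pop() removes 6 → [7, 2, 9, 1]
reverse → [1, 9, 2, 7]
nums[-1] = nums[0]*nums[-1] = 1*7 = 7 → [1, 9, 2, 7]
nums[-1] = nums[2]-nums[0] = 2-1 = 1 → [1, 9, 2, 1]
append nums[0]+nums[3] = 1+1 = 2 → [1, 9, 2, 1, 2]
append 6 → [1, 9, 2, 1, 2, 6]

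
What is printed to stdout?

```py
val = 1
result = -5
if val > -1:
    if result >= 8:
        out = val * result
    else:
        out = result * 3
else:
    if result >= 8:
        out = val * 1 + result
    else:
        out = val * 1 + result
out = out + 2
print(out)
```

val=1, result=-5
val > -1 is True; result >= 8 is False
→ out = result * 3 = -15
out = (-15)+2 = -13

-13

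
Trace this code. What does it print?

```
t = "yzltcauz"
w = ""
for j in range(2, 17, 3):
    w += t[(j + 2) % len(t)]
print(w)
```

czlay

j=2: add t[4]='c' → 'c'
j=5: add t[7]='z' → 'cz'
j=8: add t[2]='l' → 'czl'
j=11: add t[5]='a' → 'czla'
j=14: add t[0]='y' → 'czlay'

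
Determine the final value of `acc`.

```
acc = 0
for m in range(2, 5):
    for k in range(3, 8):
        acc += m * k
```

m=2,k=3: acc = 0+6 = 6
m=2,k=4: acc = 6+8 = 14
m=2,k=5: acc = 14+10 = 24
m=2,k=6: acc = 24+12 = 36
m=2,k=7: acc = 36+14 = 50
m=3,k=3: acc = 50+9 = 59
m=3,k=4: acc = 59+12 = 71
m=3,k=5: acc = 71+15 = 86
m=3,k=6: acc = 86+18 = 104
m=3,k=7: acc = 104+21 = 125
m=4,k=3: acc = 125+12 = 137
m=4,k=4: acc = 137+16 = 153
m=4,k=5: acc = 153+20 = 173
m=4,k=6: acc = 173+24 = 197
m=4,k=7: acc = 197+28 = 225

225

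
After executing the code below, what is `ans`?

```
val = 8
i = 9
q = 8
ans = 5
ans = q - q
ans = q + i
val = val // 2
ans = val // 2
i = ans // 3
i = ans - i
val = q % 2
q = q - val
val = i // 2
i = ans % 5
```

ans = 8-8 = 0
ans = 8+9 = 17
val = 8//2 = 4
ans = 4//2 = 2
i = 2//3 = 0
i = 2-0 = 2
val = 8%2 = 0
q = 8-0 = 8
val = 2//2 = 1
i = 2%5 = 2

2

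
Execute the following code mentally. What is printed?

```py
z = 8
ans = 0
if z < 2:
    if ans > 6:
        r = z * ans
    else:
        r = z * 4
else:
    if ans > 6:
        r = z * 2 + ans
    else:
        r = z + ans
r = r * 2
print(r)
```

z=8, ans=0
z < 2 is False; ans > 6 is False
→ r = z + ans = 8
r = 8*2 = 16

16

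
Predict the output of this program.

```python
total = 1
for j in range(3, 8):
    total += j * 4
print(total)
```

101

j=3: total = 1+3*4 = 13
j=4: total = 13+4*4 = 29
j=5: total = 29+5*4 = 49
j=6: total = 49+6*4 = 73
j=7: total = 73+7*4 = 101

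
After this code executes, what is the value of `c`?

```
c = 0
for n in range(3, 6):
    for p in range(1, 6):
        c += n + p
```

n=3,p=1: c = 0+4 = 4
n=3,p=2: c = 4+5 = 9
n=3,p=3: c = 9+6 = 15
n=3,p=4: c = 15+7 = 22
n=3,p=5: c = 22+8 = 30
n=4,p=1: c = 30+5 = 35
n=4,p=2: c = 35+6 = 41
n=4,p=3: c = 41+7 = 48
n=4,p=4: c = 48+8 = 56
n=4,p=5: c = 56+9 = 65
n=5,p=1: c = 65+6 = 71
n=5,p=2: c = 71+7 = 78
n=5,p=3: c = 78+8 = 86
n=5,p=4: c = 86+9 = 95
n=5,p=5: c = 95+10 = 105

105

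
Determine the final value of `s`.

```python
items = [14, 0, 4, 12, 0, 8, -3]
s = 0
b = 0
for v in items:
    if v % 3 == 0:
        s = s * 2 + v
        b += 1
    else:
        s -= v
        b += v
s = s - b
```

v=14: not %3==0, s = 0-14 = -14; b=14
v=0: %3==0, s = (-14)*2+0 = -28; b=15
v=4: not %3==0, s = (-28)-4 = -32; b=19
v=12: %3==0, s = (-32)*2+12 = -52; b=20
v=0: %3==0, s = (-52)*2+0 = -104; b=21
v=8: not %3==0, s = (-104)-8 = -112; b=29
v=-3: %3==0, s = (-112)*2+(-3) = -227; b=30
s-b = (-227)-30 = -257

-257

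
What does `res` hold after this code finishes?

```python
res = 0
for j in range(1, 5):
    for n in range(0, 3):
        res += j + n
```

j=1,n=0: res = 0+1 = 1
j=1,n=1: res = 1+2 = 3
j=1,n=2: res = 3+3 = 6
j=2,n=0: res = 6+2 = 8
j=2,n=1: res = 8+3 = 11
j=2,n=2: res = 11+4 = 15
j=3,n=0: res = 15+3 = 18
j=3,n=1: res = 18+4 = 22
j=3,n=2: res = 22+5 = 27
j=4,n=0: res = 27+4 = 31
j=4,n=1: res = 31+5 = 36
j=4,n=2: res = 36+6 = 42

42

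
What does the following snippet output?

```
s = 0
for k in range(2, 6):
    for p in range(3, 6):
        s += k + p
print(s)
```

90

k=2,p=3: s = 0+5 = 5
k=2,p=4: s = 5+6 = 11
k=2,p=5: s = 11+7 = 18
k=3,p=3: s = 18+6 = 24
k=3,p=4: s = 24+7 = 31
k=3,p=5: s = 31+8 = 39
k=4,p=3: s = 39+7 = 46
k=4,p=4: s = 46+8 = 54
k=4,p=5: s = 54+9 = 63
k=5,p=3: s = 63+8 = 71
k=5,p=4: s = 71+9 = 80
k=5,p=5: s = 80+10 = 90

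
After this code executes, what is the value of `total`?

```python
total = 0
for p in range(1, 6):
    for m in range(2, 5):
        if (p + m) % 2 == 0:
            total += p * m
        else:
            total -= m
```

39

p=1,m=2: odd sum, total = 0-2 = -2
p=1,m=3: even sum, total = (-2)+3 = 1
p=1,m=4: odd sum, total = 1-4 = -3
p=2,m=2: even sum, total = (-3)+4 = 1
p=2,m=3: odd sum, total = 1-3 = -2
p=2,m=4: even sum, total = (-2)+8 = 6
p=3,m=2: odd sum, total = 6-2 = 4
p=3,m=3: even sum, total = 4+9 = 13
p=3,m=4: odd sum, total = 13-4 = 9
p=4,m=2: even sum, total = 9+8 = 17
p=4,m=3: odd sum, total = 17-3 = 14
p=4,m=4: even sum, total = 14+16 = 30
p=5,m=2: odd sum, total = 30-2 = 28
p=5,m=3: even sum, total = 28+15 = 43
p=5,m=4: odd sum, total = 43-4 = 39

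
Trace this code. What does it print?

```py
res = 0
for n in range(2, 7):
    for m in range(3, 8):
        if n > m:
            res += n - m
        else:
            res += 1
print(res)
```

n=2,m=3: not 2>3, res = 0+1 = 1
n=2,m=4: not 2>4, res = 1+1 = 2
n=2,m=5: not 2>5, res = 2+1 = 3
n=2,m=6: not 2>6, res = 3+1 = 4
n=2,m=7: not 2>7, res = 4+1 = 5
n=3,m=3: not 3>3, res = 5+1 = 6
n=3,m=4: not 3>4, res = 6+1 = 7
n=3,m=5: not 3>5, res = 7+1 = 8
n=3,m=6: not 3>6, res = 8+1 = 9
n=3,m=7: not 3>7, res = 9+1 = 10
n=4,m=3: 4>3, res = 10+1 = 11
n=4,m=4: not 4>4, res = 11+1 = 12
n=4,m=5: not 4>5, res = 12+1 = 13
n=4,m=6: not 4>6, res = 13+1 = 14
n=4,m=7: not 4>7, res = 14+1 = 15
n=5,m=3: 5>3, res = 15+2 = 17
n=5,m=4: 5>4, res = 17+1 = 18
n=5,m=5: not 5>5, res = 18+1 = 19
n=5,m=6: not 5>6, res = 19+1 = 20
n=5,m=7: not 5>7, res = 20+1 = 21
n=6,m=3: 6>3, res = 21+3 = 24
n=6,m=4: 6>4, res = 24+2 = 26
n=6,m=5: 6>5, res = 26+1 = 27
n=6,m=6: not 6>6, res = 27+1 = 28
n=6,m=7: not 6>7, res = 28+1 = 29

29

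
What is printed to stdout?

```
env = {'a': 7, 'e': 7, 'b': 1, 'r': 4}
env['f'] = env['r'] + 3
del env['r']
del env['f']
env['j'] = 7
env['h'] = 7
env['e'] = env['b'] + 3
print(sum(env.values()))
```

env['f'] = env['r']+3 = 7 → {'a': 7, 'e': 7, 'b': 1, 'r': 4, 'f': 7}
del 'r' → {'a': 7, 'e': 7, 'b': 1, 'f': 7}
del 'f' → {'a': 7, 'e': 7, 'b': 1}
env['j'] = 7 → {'a': 7, 'e': 7, 'b': 1, 'j': 7}
env['h'] = 7 → {'a': 7, 'e': 7, 'b': 1, 'j': 7, 'h': 7}
env['e'] = env['b']+3 = 4 → {'a': 7, 'e': 4, 'b': 1, 'j': 7, 'h': 7}
sum of values = 26

26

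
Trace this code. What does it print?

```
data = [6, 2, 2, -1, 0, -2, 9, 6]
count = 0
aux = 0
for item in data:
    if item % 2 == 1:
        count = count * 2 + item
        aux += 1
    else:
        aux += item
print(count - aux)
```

item=6: not odd; aux=6
item=2: not odd; aux=8
item=2: not odd; aux=10
item=-1: odd, count = 0*2+(-1) = -1; aux=11
item=0: not odd; aux=11
item=-2: not odd; aux=9
item=9: odd, count = (-1)*2+9 = 7; aux=10
item=6: not odd; aux=16
count-aux = 7-16 = -9

-9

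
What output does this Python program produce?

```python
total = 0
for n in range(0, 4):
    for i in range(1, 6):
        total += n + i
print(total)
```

n=0,i=1: total = 0+1 = 1
n=0,i=2: total = 1+2 = 3
n=0,i=3: total = 3+3 = 6
n=0,i=4: total = 6+4 = 10
n=0,i=5: total = 10+5 = 15
n=1,i=1: total = 15+2 = 17
n=1,i=2: total = 17+3 = 20
n=1,i=3: total = 20+4 = 24
n=1,i=4: total = 24+5 = 29
n=1,i=5: total = 29+6 = 35
n=2,i=1: total = 35+3 = 38
n=2,i=2: total = 38+4 = 42
n=2,i=3: total = 42+5 = 47
n=2,i=4: total = 47+6 = 53
n=2,i=5: total = 53+7 = 60
n=3,i=1: total = 60+4 = 64
n=3,i=2: total = 64+5 = 69
n=3,i=3: total = 69+6 = 75
n=3,i=4: total = 75+7 = 82
n=3,i=5: total = 82+8 = 90

90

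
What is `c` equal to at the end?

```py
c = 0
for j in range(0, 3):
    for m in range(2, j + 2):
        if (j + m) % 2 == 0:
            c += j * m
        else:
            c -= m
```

j=1,m=2: odd sum, c = 0-2 = -2
j=2,m=2: even sum, c = (-2)+4 = 2
j=2,m=3: odd sum, c = 2-3 = -1

-1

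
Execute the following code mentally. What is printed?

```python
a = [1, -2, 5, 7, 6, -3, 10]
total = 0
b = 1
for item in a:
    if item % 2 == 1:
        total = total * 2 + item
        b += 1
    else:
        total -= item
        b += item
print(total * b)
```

item=1: odd, total = 0*2+1 = 1; b=2
item=-2: not odd, total = 1-(-2) = 3; b=0
item=5: odd, total = 3*2+5 = 11; b=1
item=7: odd, total = 11*2+7 = 29; b=2
item=6: not odd, total = 29-6 = 23; b=8
item=-3: odd, total = 23*2+(-3) = 43; b=9
item=10: not odd, total = 43-10 = 33; b=19
total*b = 33*19 = 627

627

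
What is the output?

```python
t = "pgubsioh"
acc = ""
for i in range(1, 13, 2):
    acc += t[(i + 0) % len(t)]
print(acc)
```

i=1: add t[1]='g' → 'g'
i=3: add t[3]='b' → 'gb'
i=5: add t[5]='i' → 'gbi'
i=7: add t[7]='h' → 'gbih'
i=9: add t[1]='g' → 'gbihg'
i=11: add t[3]='b' → 'gbihgb'

gbihgb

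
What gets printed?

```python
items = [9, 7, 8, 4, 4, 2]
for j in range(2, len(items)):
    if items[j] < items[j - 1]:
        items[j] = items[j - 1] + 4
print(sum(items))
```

72

j=2: 8>=7, unchanged → [9, 7, 8, 4, 4, 2]
j=3: 4<8, items[3] = 8+4 = 12 → [9, 7, 8, 12, 4, 2]
j=4: 4<12, items[4] = 12+4 = 16 → [9, 7, 8, 12, 16, 2]
j=5: 2<16, items[5] = 16+4 = 20 → [9, 7, 8, 12, 16, 20]
sum = 72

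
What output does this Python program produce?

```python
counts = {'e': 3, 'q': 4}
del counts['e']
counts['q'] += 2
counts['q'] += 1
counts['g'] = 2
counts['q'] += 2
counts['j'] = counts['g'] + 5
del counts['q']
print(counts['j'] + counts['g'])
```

9

del 'e' → {'q': 4}
counts['q'] = 4+2 = 6 → {'q': 6}
counts['q'] = 6+1 = 7 → {'q': 7}
counts['g'] = 2 → {'q': 7, 'g': 2}
counts['q'] = 7+2 = 9 → {'q': 9, 'g': 2}
counts['j'] = counts['g']+5 = 7 → {'q': 9, 'g': 2, 'j': 7}
del 'q' → {'g': 2, 'j': 7}
counts['j']+counts['g'] = 7+2 = 9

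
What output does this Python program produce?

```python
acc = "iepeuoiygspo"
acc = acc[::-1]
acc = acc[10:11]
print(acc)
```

reverse → 'opsgyiouepei'
slice [10:11] → 'e'

e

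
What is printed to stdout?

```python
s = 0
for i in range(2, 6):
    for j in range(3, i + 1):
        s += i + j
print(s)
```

i=3,j=3: s = 0+6 = 6
i=4,j=3: s = 6+7 = 13
i=4,j=4: s = 13+8 = 21
i=5,j=3: s = 21+8 = 29
i=5,j=4: s = 29+9 = 38
i=5,j=5: s = 38+10 = 48

48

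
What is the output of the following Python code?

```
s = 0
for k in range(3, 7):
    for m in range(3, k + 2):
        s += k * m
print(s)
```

309

k=3,m=3: s = 0+9 = 9
k=3,m=4: s = 9+12 = 21
k=4,m=3: s = 21+12 = 33
k=4,m=4: s = 33+16 = 49
k=4,m=5: s = 49+20 = 69
k=5,m=3: s = 69+15 = 84
k=5,m=4: s = 84+20 = 104
k=5,m=5: s = 104+25 = 129
k=5,m=6: s = 129+30 = 159
k=6,m=3: s = 159+18 = 177
k=6,m=4: s = 177+24 = 201
k=6,m=5: s = 201+30 = 231
k=6,m=6: s = 231+36 = 267
k=6,m=7: s = 267+42 = 309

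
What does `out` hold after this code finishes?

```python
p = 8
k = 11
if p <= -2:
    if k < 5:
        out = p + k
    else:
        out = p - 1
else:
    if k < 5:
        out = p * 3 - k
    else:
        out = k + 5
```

p=8, k=11
p <= -2 is False; k < 5 is False
→ out = k + 5 = 16

16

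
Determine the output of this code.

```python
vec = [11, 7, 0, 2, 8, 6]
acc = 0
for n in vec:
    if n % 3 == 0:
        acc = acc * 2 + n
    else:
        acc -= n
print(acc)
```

n=11: not %3==0, acc = 0-11 = -11
n=7: not %3==0, acc = (-11)-7 = -18
n=0: %3==0, acc = (-18)*2+0 = -36
n=2: not %3==0, acc = (-36)-2 = -38
n=8: not %3==0, acc = (-38)-8 = -46
n=6: %3==0, acc = (-46)*2+6 = -86

-86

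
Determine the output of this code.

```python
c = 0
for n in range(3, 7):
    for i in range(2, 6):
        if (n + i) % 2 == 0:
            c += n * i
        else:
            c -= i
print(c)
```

96

n=3,i=2: odd sum, c = 0-2 = -2
n=3,i=3: even sum, c = (-2)+9 = 7
n=3,i=4: odd sum, c = 7-4 = 3
n=3,i=5: even sum, c = 3+15 = 18
n=4,i=2: even sum, c = 18+8 = 26
n=4,i=3: odd sum, c = 26-3 = 23
n=4,i=4: even sum, c = 23+16 = 39
n=4,i=5: odd sum, c = 39-5 = 34
n=5,i=2: odd sum, c = 34-2 = 32
n=5,i=3: even sum, c = 32+15 = 47
n=5,i=4: odd sum, c = 47-4 = 43
n=5,i=5: even sum, c = 43+25 = 68
n=6,i=2: even sum, c = 68+12 = 80
n=6,i=3: odd sum, c = 80-3 = 77
n=6,i=4: even sum, c = 77+24 = 101
n=6,i=5: odd sum, c = 101-5 = 96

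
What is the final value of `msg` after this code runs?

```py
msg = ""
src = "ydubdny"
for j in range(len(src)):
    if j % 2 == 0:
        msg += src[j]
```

j=0: add 'y' → 'y'
j=1: skip
j=2: add 'u' → 'yu'
j=3: skip
j=4: add 'd' → 'yud'
j=5: skip
j=6: add 'y' → 'yudy'

'yudy'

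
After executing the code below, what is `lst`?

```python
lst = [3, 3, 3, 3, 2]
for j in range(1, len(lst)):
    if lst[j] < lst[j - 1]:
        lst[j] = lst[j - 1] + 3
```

j=1: 3>=3, unchanged → [3, 3, 3, 3, 2]
j=2: 3>=3, unchanged → [3, 3, 3, 3, 2]
j=3: 3>=3, unchanged → [3, 3, 3, 3, 2]
j=4: 2<3, lst[4] = 3+3 = 6 → [3, 3, 3, 3, 6]

[3, 3, 3, 3, 6]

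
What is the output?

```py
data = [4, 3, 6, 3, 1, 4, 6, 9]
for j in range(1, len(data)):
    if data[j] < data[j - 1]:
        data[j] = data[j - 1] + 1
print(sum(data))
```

j=1: 3<4, data[1] = 4+1 = 5 → [4, 5, 6, 3, 1, 4, 6, 9]
j=2: 6>=5, unchanged → [4, 5, 6, 3, 1, 4, 6, 9]
j=3: 3<6, data[3] = 6+1 = 7 → [4, 5, 6, 7, 1, 4, 6, 9]
j=4: 1<7, data[4] = 7+1 = 8 → [4, 5, 6, 7, 8, 4, 6, 9]
j=5: 4<8, data[5] = 8+1 = 9 → [4, 5, 6, 7, 8, 9, 6, 9]
j=6: 6<9, data[6] = 9+1 = 10 → [4, 5, 6, 7, 8, 9, 10, 9]
j=7: 9<10, data[7] = 10+1 = 11 → [4, 5, 6, 7, 8, 9, 10, 11]
sum = 60

60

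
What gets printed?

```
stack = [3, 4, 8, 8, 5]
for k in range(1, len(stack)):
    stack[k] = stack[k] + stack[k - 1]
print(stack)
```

k=1: stack[1] = 4+3 = 7 → [3, 7, 8, 8, 5]
k=2: stack[2] = 8+7 = 15 → [3, 7, 15, 8, 5]
k=3: stack[3] = 8+15 = 23 → [3, 7, 15, 23, 5]
k=4: stack[4] = 5+23 = 28 → [3, 7, 15, 23, 28]

[3, 7, 15, 23, 28]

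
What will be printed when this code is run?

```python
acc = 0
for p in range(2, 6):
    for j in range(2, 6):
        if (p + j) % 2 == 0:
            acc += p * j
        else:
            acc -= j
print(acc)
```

72

p=2,j=2: even sum, acc = 0+4 = 4
p=2,j=3: odd sum, acc = 4-3 = 1
p=2,j=4: even sum, acc = 1+8 = 9
p=2,j=5: odd sum, acc = 9-5 = 4
p=3,j=2: odd sum, acc = 4-2 = 2
p=3,j=3: even sum, acc = 2+9 = 11
p=3,j=4: odd sum, acc = 11-4 = 7
p=3,j=5: even sum, acc = 7+15 = 22
p=4,j=2: even sum, acc = 22+8 = 30
p=4,j=3: odd sum, acc = 30-3 = 27
p=4,j=4: even sum, acc = 27+16 = 43
p=4,j=5: odd sum, acc = 43-5 = 38
p=5,j=2: odd sum, acc = 38-2 = 36
p=5,j=3: even sum, acc = 36+15 = 51
p=5,j=4: odd sum, acc = 51-4 = 47
p=5,j=5: even sum, acc = 47+25 = 72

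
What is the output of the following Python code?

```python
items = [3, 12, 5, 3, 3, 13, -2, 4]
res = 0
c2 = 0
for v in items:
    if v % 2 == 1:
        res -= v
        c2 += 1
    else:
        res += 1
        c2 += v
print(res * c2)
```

-456

v=3: odd, res = 0-3 = -3; c2=1
v=12: not odd, res = (-3)+1 = -2; c2=13
v=5: odd, res = (-2)-5 = -7; c2=14
v=3: odd, res = (-7)-3 = -10; c2=15
v=3: odd, res = (-10)-3 = -13; c2=16
v=13: odd, res = (-13)-13 = -26; c2=17
v=-2: not odd, res = (-26)+1 = -25; c2=15
v=4: not odd, res = (-25)+1 = -24; c2=19
res*c2 = (-24)*19 = -456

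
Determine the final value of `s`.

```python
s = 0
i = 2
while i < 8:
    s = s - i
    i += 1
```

-27

i=2: s = 0-2 = -2
i=3: s = (-2)-3 = -5
i=4: s = (-5)-4 = -9
i=5: s = (-9)-5 = -14
i=6: s = (-14)-6 = -20
i=7: s = (-20)-7 = -27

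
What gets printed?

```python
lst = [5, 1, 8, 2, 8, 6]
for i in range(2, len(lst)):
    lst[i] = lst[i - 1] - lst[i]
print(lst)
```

[5, 1, -7, -9, -17, -23]

i=2: lst[2] = 1-8 = -7 → [5, 1, -7, 2, 8, 6]
i=3: lst[3] = (-7)-2 = -9 → [5, 1, -7, -9, 8, 6]
i=4: lst[4] = (-9)-8 = -17 → [5, 1, -7, -9, -17, 6]
i=5: lst[5] = (-17)-6 = -23 → [5, 1, -7, -9, -17, -23]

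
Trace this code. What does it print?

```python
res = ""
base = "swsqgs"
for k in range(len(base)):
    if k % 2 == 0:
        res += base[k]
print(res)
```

k=0: add 's' → 's'
k=1: skip
k=2: add 's' → 'ss'
k=3: skip
k=4: add 'g' → 'ssg'
k=5: skip

ssg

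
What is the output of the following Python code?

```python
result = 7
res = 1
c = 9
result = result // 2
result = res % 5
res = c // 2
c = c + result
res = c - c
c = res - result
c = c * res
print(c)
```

result = 7//2 = 3
result = 1%5 = 1
res = 9//2 = 4
c = 9+1 = 10
res = 10-10 = 0
c = 0-1 = -1
c = (-1)*0 = 0

0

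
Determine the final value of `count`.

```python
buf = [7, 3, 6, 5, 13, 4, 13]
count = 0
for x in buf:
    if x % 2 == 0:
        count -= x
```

-10

x=7: not even
x=3: not even
x=6: even, count = 0-6 = -6
x=5: not even
x=13: not even
x=4: even, count = (-6)-4 = -10
x=13: not even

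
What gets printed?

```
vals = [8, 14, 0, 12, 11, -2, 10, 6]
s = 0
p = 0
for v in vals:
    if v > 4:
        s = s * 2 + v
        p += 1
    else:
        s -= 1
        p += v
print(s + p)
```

v=8: >4, s = 0*2+8 = 8; p=1
v=14: >4, s = 8*2+14 = 30; p=2
v=0: not >4, s = 30-1 = 29; p=2
v=12: >4, s = 29*2+12 = 70; p=3
v=11: >4, s = 70*2+11 = 151; p=4
v=-2: not >4, s = 151-1 = 150; p=2
v=10: >4, s = 150*2+10 = 310; p=3
v=6: >4, s = 310*2+6 = 626; p=4
s+p = 626+4 = 630

630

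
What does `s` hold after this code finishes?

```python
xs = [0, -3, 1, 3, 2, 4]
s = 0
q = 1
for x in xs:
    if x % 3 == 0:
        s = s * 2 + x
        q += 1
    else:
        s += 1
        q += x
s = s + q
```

x=0: %3==0, s = 0*2+0 = 0; q=2
x=-3: %3==0, s = 0*2+(-3) = -3; q=3
x=1: not %3==0, s = (-3)+1 = -2; q=4
x=3: %3==0, s = (-2)*2+3 = -1; q=5
x=2: not %3==0, s = (-1)+1 = 0; q=7
x=4: not %3==0, s = 0+1 = 1; q=11
s+q = 1+11 = 12

12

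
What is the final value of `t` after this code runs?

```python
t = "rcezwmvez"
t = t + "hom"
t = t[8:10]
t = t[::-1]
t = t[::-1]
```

+ 'hom' → 'rcezwmvezhom'
slice [8:10] → 'zh'
reverse → 'hz'
reverse → 'zh'

'zh'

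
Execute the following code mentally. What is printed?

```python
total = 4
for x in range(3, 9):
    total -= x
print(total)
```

x=3: total = 4-3 = 1
x=4: total = 1-4 = -3
x=5: total = (-3)-5 = -8
x=6: total = (-8)-6 = -14
x=7: total = (-14)-7 = -21
x=8: total = (-21)-8 = -29

-29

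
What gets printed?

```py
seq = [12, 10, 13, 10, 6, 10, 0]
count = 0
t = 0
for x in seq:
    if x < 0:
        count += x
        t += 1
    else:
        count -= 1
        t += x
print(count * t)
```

x=12: not <0, count = 0-1 = -1; t=12
x=10: not <0, count = (-1)-1 = -2; t=22
x=13: not <0, count = (-2)-1 = -3; t=35
x=10: not <0, count = (-3)-1 = -4; t=45
x=6: not <0, count = (-4)-1 = -5; t=51
x=10: not <0, count = (-5)-1 = -6; t=61
x=0: not <0, count = (-6)-1 = -7; t=61
count*t = (-7)*61 = -427

-427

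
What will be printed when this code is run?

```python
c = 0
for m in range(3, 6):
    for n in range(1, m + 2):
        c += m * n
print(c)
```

195

m=3,n=1: c = 0+3 = 3
m=3,n=2: c = 3+6 = 9
m=3,n=3: c = 9+9 = 18
m=3,n=4: c = 18+12 = 30
m=4,n=1: c = 30+4 = 34
m=4,n=2: c = 34+8 = 42
m=4,n=3: c = 42+12 = 54
m=4,n=4: c = 54+16 = 70
m=4,n=5: c = 70+20 = 90
m=5,n=1: c = 90+5 = 95
m=5,n=2: c = 95+10 = 105
m=5,n=3: c = 105+15 = 120
m=5,n=4: c = 120+20 = 140
m=5,n=5: c = 140+25 = 165
m=5,n=6: c = 165+30 = 195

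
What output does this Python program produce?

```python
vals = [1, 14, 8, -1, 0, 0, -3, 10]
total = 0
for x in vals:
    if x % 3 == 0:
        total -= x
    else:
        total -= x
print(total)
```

x=1: not %3==0, total = 0-1 = -1
x=14: not %3==0, total = (-1)-14 = -15
x=8: not %3==0, total = (-15)-8 = -23
x=-1: not %3==0, total = (-23)-(-1) = -22
x=0: %3==0, total = (-22)-0 = -22
x=0: %3==0, total = (-22)-0 = -22
x=-3: %3==0, total = (-22)-(-3) = -19
x=10: not %3==0, total = (-19)-10 = -29

-29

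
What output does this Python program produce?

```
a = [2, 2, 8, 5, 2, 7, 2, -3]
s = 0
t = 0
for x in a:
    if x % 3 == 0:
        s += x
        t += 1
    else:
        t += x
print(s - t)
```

-32

x=2: not %3==0; t=2
x=2: not %3==0; t=4
x=8: not %3==0; t=12
x=5: not %3==0; t=17
x=2: not %3==0; t=19
x=7: not %3==0; t=26
x=2: not %3==0; t=28
x=-3: %3==0, s = 0+(-3) = -3; t=29
s-t = (-3)-29 = -32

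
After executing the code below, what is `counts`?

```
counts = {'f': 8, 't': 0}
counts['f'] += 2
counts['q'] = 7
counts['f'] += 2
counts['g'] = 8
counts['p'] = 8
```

{'f': 12, 't': 0, 'q': 7, 'g': 8, 'p': 8}

counts['f'] = 8+2 = 10 → {'f': 10, 't': 0}
counts['q'] = 7 → {'f': 10, 't': 0, 'q': 7}
counts['f'] = 10+2 = 12 → {'f': 12, 't': 0, 'q': 7}
counts['g'] = 8 → {'f': 12, 't': 0, 'q': 7, 'g': 8}
counts['p'] = 8 → {'f': 12, 't': 0, 'q': 7, 'g': 8, 'p': 8}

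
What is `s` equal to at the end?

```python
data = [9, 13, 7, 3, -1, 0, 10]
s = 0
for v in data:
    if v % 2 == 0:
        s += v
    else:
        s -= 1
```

5

v=9: not even, s = 0-1 = -1
v=13: not even, s = (-1)-1 = -2
v=7: not even, s = (-2)-1 = -3
v=3: not even, s = (-3)-1 = -4
v=-1: not even, s = (-4)-1 = -5
v=0: even, s = (-5)+0 = -5
v=10: even, s = (-5)+10 = 5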